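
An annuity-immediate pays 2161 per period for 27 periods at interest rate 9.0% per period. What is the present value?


PV = PMT * (1 - (1+i)^(-n)) / i
= 2161 * (1 - (1+0.09)^(-27)) / 0.09
= 2161 * (1 - 0.097608) / 0.09
= 2161 * 10.02658
= 21667.4392


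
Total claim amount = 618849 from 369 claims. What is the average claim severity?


severity = total / number
= 618849 / 369
= 1677.0976


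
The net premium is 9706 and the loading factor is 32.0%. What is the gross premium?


Gross = net * (1 + loading)
= 9706 * (1 + 0.32)
= 9706 * 1.32
= 12811.92


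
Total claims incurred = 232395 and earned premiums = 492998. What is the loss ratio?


Loss ratio = claims / premiums
= 232395 / 492998
= 0.4714


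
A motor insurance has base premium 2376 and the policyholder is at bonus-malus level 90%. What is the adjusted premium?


adjusted = base * BM_level / 100
= 2376 * 90 / 100
= 2376 * 0.9
= 2138.4


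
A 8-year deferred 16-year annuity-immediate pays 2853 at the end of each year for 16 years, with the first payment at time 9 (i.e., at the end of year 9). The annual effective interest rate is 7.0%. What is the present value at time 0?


PV at time 8 of the 16-year annuity-immediate:
a_n = 2853 * (1-(1+0.07)^(-16))/0.07 = 26951.2885
Discount back 8 years to time 0:
PV = 26951.2885 * (1+0.07)^(-8)
= 26951.2885 * 0.582009
= 15685.8953


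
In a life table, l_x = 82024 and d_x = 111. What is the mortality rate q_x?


q_x = d_x / l_x
= 111 / 82024
= 0.0014


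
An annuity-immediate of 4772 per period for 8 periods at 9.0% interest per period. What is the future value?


FV = PMT * ((1+i)^n - 1) / i
= 4772 * ((1.09)^8 - 1) / 0.09
= 4772 * (1.992563 - 1) / 0.09
= 52627.877


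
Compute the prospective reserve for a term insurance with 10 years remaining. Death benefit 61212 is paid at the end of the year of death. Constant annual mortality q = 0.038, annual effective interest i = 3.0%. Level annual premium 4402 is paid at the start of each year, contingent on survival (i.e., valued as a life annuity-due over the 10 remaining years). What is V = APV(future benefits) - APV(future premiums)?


v = 1/(1+i) = 0.970874
APV(future benefits) per unit = sum_{k=0}^{9} k_p_x * q * v^(k+1) = 0.276561
APV(future benefits) = 61212 * 0.276561 = 16928.8548
Life annuity-due factor ä_{x:10} = sum_{k=0}^{9} k_p_x * v^k = 7.49626
APV(future premiums) = 4402 * 7.49626 = 32998.5363
V = 16928.8548 - 32998.5363
= -16069.6815


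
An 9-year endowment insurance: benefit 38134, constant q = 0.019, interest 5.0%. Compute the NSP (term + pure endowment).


Term component = 4805.1353
Pure endowment = 9_p_x * v^9 * benefit = 0.841436 * 0.644609 * 38134 = 20683.7718
NSP = 25488.9071


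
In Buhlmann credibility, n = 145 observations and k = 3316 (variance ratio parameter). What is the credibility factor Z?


Z = n / (n + k)
= 145 / (145 + 3316)
= 145 / 3461
= 0.0419


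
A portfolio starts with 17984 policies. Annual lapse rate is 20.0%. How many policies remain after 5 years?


remaining = initial * (1 - lapse)^years
= 17984 * (1 - 0.2)^5
= 17984 * 0.32768
= 5892.9971


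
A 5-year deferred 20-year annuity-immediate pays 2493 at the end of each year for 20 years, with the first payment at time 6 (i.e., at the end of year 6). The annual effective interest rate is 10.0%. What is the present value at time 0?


PV at time 5 of the 20-year annuity-immediate:
a_n = 2493 * (1-(1+0.1)^(-20))/0.1 = 21224.3144
Discount back 5 years to time 0:
PV = 21224.3144 * (1+0.1)^(-5)
= 21224.3144 * 0.620921
= 13178.6293


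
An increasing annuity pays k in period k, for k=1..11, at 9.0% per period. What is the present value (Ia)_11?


(Ia)_n = sum_{k=1}^{n} k * v^k, v = 1/(1+i)
v = 0.917431
Sum computed term by term:
(Ia)_11 = 35.0533


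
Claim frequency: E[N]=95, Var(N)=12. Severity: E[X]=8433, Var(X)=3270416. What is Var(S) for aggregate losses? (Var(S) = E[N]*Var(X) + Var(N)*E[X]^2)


Var(S) = E[N]*Var(X) + Var(N)*E[X]^2
= 95*3270416 + 12*8433^2
= 310689520 + 853385868
= 1.1641e+09


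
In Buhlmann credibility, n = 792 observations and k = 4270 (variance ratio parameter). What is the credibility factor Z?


Z = n / (n + k)
= 792 / (792 + 4270)
= 792 / 5062
= 0.1565


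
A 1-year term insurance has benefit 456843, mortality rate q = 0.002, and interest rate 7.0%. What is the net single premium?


NSP = benefit * q * v
v = 1/(1+i) = 0.934579
NSP = 456843 * 0.002 * 0.934579
= 853.9121


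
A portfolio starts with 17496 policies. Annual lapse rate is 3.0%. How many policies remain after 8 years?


remaining = initial * (1 - lapse)^years
= 17496 * (1 - 0.03)^8
= 17496 * 0.783743
= 13712.3738


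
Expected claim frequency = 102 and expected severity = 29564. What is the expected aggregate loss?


E[S] = E[N] * E[X]
= 102 * 29564
= 3.0155e+06


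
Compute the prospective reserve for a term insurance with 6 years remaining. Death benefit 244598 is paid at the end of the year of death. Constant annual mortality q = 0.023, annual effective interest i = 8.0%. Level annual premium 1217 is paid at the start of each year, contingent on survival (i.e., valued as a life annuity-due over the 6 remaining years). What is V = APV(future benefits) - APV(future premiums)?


v = 1/(1+i) = 0.925926
APV(future benefits) per unit = sum_{k=0}^{5} k_p_x * q * v^(k+1) = 0.10092
APV(future benefits) = 244598 * 0.10092 = 24684.7222
Life annuity-due factor ä_{x:6} = sum_{k=0}^{5} k_p_x * v^k = 4.738831
APV(future premiums) = 1217 * 4.738831 = 5767.1579
V = 24684.7222 - 5767.1579
= 18917.5643


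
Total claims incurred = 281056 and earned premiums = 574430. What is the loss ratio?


Loss ratio = claims / premiums
= 281056 / 574430
= 0.4893


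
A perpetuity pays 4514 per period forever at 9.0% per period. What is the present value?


PV = PMT / i
= 4514 / 0.09
= 50155.5556


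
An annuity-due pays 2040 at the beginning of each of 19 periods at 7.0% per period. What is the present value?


PV_due = PMT * (1-(1+i)^(-n))/i * (1+i)
PV_immediate = 21084.6143
PV_due = 21084.6143 * 1.07
= 22560.5373


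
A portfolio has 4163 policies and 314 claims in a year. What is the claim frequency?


frequency = claims / policies
= 314 / 4163
= 0.0754


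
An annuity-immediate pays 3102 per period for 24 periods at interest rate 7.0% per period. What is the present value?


PV = PMT * (1 - (1+i)^(-n)) / i
= 3102 * (1 - (1+0.07)^(-24)) / 0.07
= 3102 * (1 - 0.197147) / 0.07
= 3102 * 11.469334
= 35577.8741


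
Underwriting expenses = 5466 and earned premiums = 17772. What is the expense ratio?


Expense ratio = expenses / premiums
= 5466 / 17772
= 0.3076


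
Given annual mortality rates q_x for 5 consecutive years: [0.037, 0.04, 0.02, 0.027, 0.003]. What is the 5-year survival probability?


p_k = 1 - q_k for each year
Survival = product of (1 - q_k)
= 0.963 * 0.96 * 0.98 * 0.973 * 0.997
= 0.8789


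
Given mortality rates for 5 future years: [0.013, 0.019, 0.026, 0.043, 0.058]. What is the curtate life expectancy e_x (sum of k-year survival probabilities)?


e_x = sum_{k=1}^{n} k_p_x
k_p_x values:
  1_p_x = 0.987
  2_p_x = 0.968247
  3_p_x = 0.943073
  4_p_x = 0.90252
  5_p_x = 0.850174
e_x = 4.651


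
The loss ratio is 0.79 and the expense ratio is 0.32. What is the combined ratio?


Combined ratio = loss ratio + expense ratio
= 0.79 + 0.32
= 1.11


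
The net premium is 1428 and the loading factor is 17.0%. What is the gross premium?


Gross = net * (1 + loading)
= 1428 * (1 + 0.17)
= 1428 * 1.17
= 1670.76


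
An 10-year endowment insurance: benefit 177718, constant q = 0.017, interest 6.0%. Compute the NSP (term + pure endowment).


Term component = 20779.2279
Pure endowment = 10_p_x * v^10 * benefit = 0.842433 * 0.558395 * 177718 = 83600.3206
NSP = 104379.5485


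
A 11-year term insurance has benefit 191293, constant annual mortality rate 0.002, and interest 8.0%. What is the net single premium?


NSP = benefit * sum_{k=0}^{n-1} k_p_x * q * v^(k+1)
With constant q=0.002, v=0.925926
Sum = 0.014158
NSP = 191293 * 0.014158
= 2708.2366


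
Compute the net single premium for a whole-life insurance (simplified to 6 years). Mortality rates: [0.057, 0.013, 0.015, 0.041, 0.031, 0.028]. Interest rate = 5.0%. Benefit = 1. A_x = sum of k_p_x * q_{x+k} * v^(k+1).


v = 0.952381
Year 0: k_p_x=1.0, q=0.057, term=0.054286
Year 1: k_p_x=0.943, q=0.013, term=0.011119
Year 2: k_p_x=0.930741, q=0.015, term=0.01206
Year 3: k_p_x=0.91678, q=0.041, term=0.030924
Year 4: k_p_x=0.879192, q=0.031, term=0.021355
Year 5: k_p_x=0.851937, q=0.028, term=0.0178
A_x = 0.1475


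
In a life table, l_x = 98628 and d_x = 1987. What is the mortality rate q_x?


q_x = d_x / l_x
= 1987 / 98628
= 0.0201


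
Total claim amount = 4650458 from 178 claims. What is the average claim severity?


severity = total / number
= 4650458 / 178
= 26126.1685


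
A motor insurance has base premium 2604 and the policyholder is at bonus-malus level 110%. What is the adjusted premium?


adjusted = base * BM_level / 100
= 2604 * 110 / 100
= 2604 * 1.1
= 2864.4


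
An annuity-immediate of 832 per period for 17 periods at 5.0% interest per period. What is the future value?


FV = PMT * ((1+i)^n - 1) / i
= 832 * ((1.05)^17 - 1) / 0.05
= 832 * (2.292018 - 1) / 0.05
= 21499.1848


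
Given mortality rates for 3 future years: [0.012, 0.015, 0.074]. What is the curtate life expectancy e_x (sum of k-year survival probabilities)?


e_x = sum_{k=1}^{n} k_p_x
k_p_x values:
  1_p_x = 0.988
  2_p_x = 0.97318
  3_p_x = 0.901165
e_x = 2.8623


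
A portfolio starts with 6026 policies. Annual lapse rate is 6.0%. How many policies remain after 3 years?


remaining = initial * (1 - lapse)^years
= 6026 * (1 - 0.06)^3
= 6026 * 0.830584
= 5005.0992


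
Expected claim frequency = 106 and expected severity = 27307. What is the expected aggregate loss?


E[S] = E[N] * E[X]
= 106 * 27307
= 2.8945e+06


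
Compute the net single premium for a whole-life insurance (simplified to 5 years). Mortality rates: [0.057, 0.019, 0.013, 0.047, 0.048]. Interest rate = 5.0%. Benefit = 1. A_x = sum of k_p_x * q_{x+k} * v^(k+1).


v = 0.952381
Year 0: k_p_x=1.0, q=0.057, term=0.054286
Year 1: k_p_x=0.943, q=0.019, term=0.016251
Year 2: k_p_x=0.925083, q=0.013, term=0.010389
Year 3: k_p_x=0.913057, q=0.047, term=0.035305
Year 4: k_p_x=0.870143, q=0.048, term=0.032725
A_x = 0.149


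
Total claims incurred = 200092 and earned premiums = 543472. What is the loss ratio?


Loss ratio = claims / premiums
= 200092 / 543472
= 0.3682


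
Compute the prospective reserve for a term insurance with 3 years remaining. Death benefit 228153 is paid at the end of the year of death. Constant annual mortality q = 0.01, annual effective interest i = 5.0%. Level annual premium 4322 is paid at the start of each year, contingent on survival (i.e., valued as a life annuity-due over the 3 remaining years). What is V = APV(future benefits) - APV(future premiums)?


v = 1/(1+i) = 0.952381
APV(future benefits) per unit = sum_{k=0}^{2} k_p_x * q * v^(k+1) = 0.02697
APV(future benefits) = 228153 * 0.02697 = 6153.2576
Life annuity-due factor ä_{x:3} = sum_{k=0}^{2} k_p_x * v^k = 2.831837
APV(future premiums) = 4322 * 2.831837 = 12239.1984
V = 6153.2576 - 12239.1984
= -6085.9408


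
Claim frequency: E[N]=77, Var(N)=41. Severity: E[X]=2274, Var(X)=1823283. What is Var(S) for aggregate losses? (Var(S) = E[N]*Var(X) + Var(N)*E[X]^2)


Var(S) = E[N]*Var(X) + Var(N)*E[X]^2
= 77*1823283 + 41*2274^2
= 140392791 + 212014116
= 3.5241e+08


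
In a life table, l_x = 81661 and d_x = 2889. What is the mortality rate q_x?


q_x = d_x / l_x
= 2889 / 81661
= 0.0354


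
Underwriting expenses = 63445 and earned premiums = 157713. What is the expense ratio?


Expense ratio = expenses / premiums
= 63445 / 157713
= 0.4023


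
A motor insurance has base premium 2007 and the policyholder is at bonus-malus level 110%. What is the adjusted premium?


adjusted = base * BM_level / 100
= 2007 * 110 / 100
= 2007 * 1.1
= 2207.7


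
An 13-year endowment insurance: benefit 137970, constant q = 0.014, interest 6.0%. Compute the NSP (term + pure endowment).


Term component = 15914.0644
Pure endowment = 13_p_x * v^13 * benefit = 0.83253 * 0.468839 * 137970 = 53852.8026
NSP = 69766.867


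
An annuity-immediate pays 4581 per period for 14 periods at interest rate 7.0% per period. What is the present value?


PV = PMT * (1 - (1+i)^(-n)) / i
= 4581 * (1 - (1+0.07)^(-14)) / 0.07
= 4581 * (1 - 0.387817) / 0.07
= 4581 * 8.745468
= 40062.9888


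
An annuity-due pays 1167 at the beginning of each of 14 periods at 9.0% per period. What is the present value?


PV_due = PMT * (1-(1+i)^(-n))/i * (1+i)
PV_immediate = 9086.4375
PV_due = 9086.4375 * 1.09
= 9904.2169


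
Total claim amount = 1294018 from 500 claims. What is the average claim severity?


severity = total / number
= 1294018 / 500
= 2588.036


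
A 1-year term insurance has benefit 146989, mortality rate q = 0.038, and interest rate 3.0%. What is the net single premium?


NSP = benefit * q * v
v = 1/(1+i) = 0.970874
NSP = 146989 * 0.038 * 0.970874
= 5422.8951


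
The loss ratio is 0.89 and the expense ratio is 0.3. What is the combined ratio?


Combined ratio = loss ratio + expense ratio
= 0.89 + 0.3
= 1.19


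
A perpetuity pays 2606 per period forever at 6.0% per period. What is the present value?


PV = PMT / i
= 2606 / 0.06
= 43433.3333


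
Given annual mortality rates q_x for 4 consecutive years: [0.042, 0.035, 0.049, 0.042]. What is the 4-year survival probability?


p_k = 1 - q_k for each year
Survival = product of (1 - q_k)
= 0.958 * 0.965 * 0.951 * 0.958
= 0.8422


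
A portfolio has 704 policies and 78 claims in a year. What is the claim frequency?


frequency = claims / policies
= 78 / 704
= 0.1108


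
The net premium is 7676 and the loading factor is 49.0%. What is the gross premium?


Gross = net * (1 + loading)
= 7676 * (1 + 0.49)
= 7676 * 1.49
= 11437.24


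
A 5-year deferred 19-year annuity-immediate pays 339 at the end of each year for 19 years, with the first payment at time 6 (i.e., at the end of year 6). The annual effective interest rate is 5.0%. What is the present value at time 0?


PV at time 5 of the 19-year annuity-immediate:
a_n = 339 * (1-(1+0.05)^(-19))/0.05 = 4096.9238
Discount back 5 years to time 0:
PV = 4096.9238 * (1+0.05)^(-5)
= 4096.9238 * 0.783526
= 3210.047


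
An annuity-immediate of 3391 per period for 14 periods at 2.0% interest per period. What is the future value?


FV = PMT * ((1+i)^n - 1) / i
= 3391 * ((1.02)^14 - 1) / 0.02
= 3391 * (1.319479 - 1) / 0.02
= 54167.6243


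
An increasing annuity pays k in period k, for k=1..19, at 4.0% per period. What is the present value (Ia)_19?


(Ia)_n = sum_{k=1}^{n} k * v^k, v = 1/(1+i)
v = 0.961538
Sum computed term by term:
(Ia)_19 = 116.0273


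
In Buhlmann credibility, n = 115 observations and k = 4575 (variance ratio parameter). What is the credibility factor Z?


Z = n / (n + k)
= 115 / (115 + 4575)
= 115 / 4690
= 0.0245


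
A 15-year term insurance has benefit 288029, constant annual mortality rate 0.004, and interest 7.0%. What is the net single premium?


NSP = benefit * sum_{k=0}^{n-1} k_p_x * q * v^(k+1)
With constant q=0.004, v=0.934579
Sum = 0.035606
NSP = 288029 * 0.035606
= 10255.4245


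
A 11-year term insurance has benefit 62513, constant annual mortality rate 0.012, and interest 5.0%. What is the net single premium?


NSP = benefit * sum_{k=0}^{n-1} k_p_x * q * v^(k+1)
With constant q=0.012, v=0.952381
Sum = 0.094458
NSP = 62513 * 0.094458
= 5904.8225


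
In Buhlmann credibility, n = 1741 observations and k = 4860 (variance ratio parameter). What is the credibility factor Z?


Z = n / (n + k)
= 1741 / (1741 + 4860)
= 1741 / 6601
= 0.2637


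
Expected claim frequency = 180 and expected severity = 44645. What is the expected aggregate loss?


E[S] = E[N] * E[X]
= 180 * 44645
= 8.0361e+06


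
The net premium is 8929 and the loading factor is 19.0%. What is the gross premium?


Gross = net * (1 + loading)
= 8929 * (1 + 0.19)
= 8929 * 1.19
= 10625.51


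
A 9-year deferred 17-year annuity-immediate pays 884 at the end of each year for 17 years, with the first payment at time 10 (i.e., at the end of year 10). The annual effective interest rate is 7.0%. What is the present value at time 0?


PV at time 9 of the 17-year annuity-immediate:
a_n = 884 * (1-(1+0.07)^(-17))/0.07 = 8630.6891
Discount back 9 years to time 0:
PV = 8630.6891 * (1+0.07)^(-9)
= 8630.6891 * 0.543934
= 4694.523


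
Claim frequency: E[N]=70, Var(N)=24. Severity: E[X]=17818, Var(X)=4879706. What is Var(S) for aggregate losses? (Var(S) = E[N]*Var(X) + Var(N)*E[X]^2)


Var(S) = E[N]*Var(X) + Var(N)*E[X]^2
= 70*4879706 + 24*17818^2
= 341579420 + 7619546976
= 7.9611e+09


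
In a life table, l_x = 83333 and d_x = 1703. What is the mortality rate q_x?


q_x = d_x / l_x
= 1703 / 83333
= 0.0204


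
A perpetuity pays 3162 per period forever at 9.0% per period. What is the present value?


PV = PMT / i
= 3162 / 0.09
= 35133.3333


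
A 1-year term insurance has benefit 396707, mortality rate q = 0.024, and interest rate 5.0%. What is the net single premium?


NSP = benefit * q * v
v = 1/(1+i) = 0.952381
NSP = 396707 * 0.024 * 0.952381
= 9067.5886


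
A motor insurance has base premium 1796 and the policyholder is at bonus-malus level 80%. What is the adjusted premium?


adjusted = base * BM_level / 100
= 1796 * 80 / 100
= 1796 * 0.8
= 1436.8


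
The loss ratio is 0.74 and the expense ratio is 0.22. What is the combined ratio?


Combined ratio = loss ratio + expense ratio
= 0.74 + 0.22
= 0.96


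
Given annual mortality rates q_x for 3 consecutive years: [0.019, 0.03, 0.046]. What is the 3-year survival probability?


p_k = 1 - q_k for each year
Survival = product of (1 - q_k)
= 0.981 * 0.97 * 0.954
= 0.9078


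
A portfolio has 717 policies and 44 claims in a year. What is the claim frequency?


frequency = claims / policies
= 44 / 717
= 0.0614


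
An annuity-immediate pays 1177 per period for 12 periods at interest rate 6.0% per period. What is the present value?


PV = PMT * (1 - (1+i)^(-n)) / i
= 1177 * (1 - (1+0.06)^(-12)) / 0.06
= 1177 * (1 - 0.496969) / 0.06
= 1177 * 8.383844
= 9867.7843


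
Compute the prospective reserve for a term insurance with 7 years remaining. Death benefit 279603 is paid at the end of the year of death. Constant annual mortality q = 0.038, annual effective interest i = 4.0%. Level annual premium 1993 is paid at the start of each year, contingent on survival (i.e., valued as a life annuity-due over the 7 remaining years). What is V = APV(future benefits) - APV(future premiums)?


v = 1/(1+i) = 0.961538
APV(future benefits) per unit = sum_{k=0}^{6} k_p_x * q * v^(k+1) = 0.204899
APV(future benefits) = 279603 * 0.204899 = 57290.327
Life annuity-due factor ä_{x:7} = sum_{k=0}^{6} k_p_x * v^k = 5.607757
APV(future premiums) = 1993 * 5.607757 = 11176.2605
V = 57290.327 - 11176.2605
= 46114.0665


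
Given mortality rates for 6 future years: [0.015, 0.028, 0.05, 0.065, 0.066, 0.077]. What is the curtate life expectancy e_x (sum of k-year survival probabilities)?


e_x = sum_{k=1}^{n} k_p_x
k_p_x values:
  1_p_x = 0.985
  2_p_x = 0.95742
  3_p_x = 0.909549
  4_p_x = 0.850428
  5_p_x = 0.7943
  6_p_x = 0.733139
e_x = 5.2298


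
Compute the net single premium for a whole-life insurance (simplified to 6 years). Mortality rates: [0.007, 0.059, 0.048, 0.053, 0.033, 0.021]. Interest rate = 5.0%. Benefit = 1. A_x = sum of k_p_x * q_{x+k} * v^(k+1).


v = 0.952381
Year 0: k_p_x=1.0, q=0.007, term=0.006667
Year 1: k_p_x=0.993, q=0.059, term=0.05314
Year 2: k_p_x=0.934413, q=0.048, term=0.038745
Year 3: k_p_x=0.889561, q=0.053, term=0.038788
Year 4: k_p_x=0.842414, q=0.033, term=0.021782
Year 5: k_p_x=0.814615, q=0.021, term=0.012765
A_x = 0.1719


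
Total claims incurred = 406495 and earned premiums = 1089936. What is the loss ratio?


Loss ratio = claims / premiums
= 406495 / 1089936
= 0.373


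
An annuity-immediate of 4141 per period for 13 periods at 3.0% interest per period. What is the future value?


FV = PMT * ((1+i)^n - 1) / i
= 4141 * ((1.03)^13 - 1) / 0.03
= 4141 * (1.468534 - 1) / 0.03
= 64673.2702


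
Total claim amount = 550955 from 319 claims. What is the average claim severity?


severity = total / number
= 550955 / 319
= 1727.1317


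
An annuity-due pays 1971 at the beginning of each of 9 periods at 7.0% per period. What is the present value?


PV_due = PMT * (1-(1+i)^(-n))/i * (1+i)
PV_immediate = 12841.5228
PV_due = 12841.5228 * 1.07
= 13740.4294


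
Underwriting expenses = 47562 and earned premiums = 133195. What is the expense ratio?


Expense ratio = expenses / premiums
= 47562 / 133195
= 0.3571


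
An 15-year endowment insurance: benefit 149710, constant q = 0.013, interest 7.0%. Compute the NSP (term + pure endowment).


Term component = 16464.3538
Pure endowment = 15_p_x * v^15 * benefit = 0.821783 * 0.362446 * 149710 = 44591.4336
NSP = 61055.7874


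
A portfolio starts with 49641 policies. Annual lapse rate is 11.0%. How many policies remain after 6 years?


remaining = initial * (1 - lapse)^years
= 49641 * (1 - 0.11)^6
= 49641 * 0.496981
= 24670.6483


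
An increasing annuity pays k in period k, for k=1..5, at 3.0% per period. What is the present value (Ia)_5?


(Ia)_n = sum_{k=1}^{n} k * v^k, v = 1/(1+i)
v = 0.970874
Sum computed term by term:
(Ia)_5 = 13.4685


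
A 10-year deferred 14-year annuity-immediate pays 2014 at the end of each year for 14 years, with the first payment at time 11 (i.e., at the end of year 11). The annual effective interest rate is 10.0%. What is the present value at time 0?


PV at time 10 of the 14-year annuity-immediate:
a_n = 2014 * (1-(1+0.1)^(-14))/0.1 = 14836.5085
Discount back 10 years to time 0:
PV = 14836.5085 * (1+0.1)^(-10)
= 14836.5085 * 0.385543
= 5720.1163


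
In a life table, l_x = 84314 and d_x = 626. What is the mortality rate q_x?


q_x = d_x / l_x
= 626 / 84314
= 0.0074


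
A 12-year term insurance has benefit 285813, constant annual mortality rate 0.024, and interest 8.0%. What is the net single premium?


NSP = benefit * sum_{k=0}^{n-1} k_p_x * q * v^(k+1)
With constant q=0.024, v=0.925926
Sum = 0.162301
NSP = 285813 * 0.162301
= 46387.6662


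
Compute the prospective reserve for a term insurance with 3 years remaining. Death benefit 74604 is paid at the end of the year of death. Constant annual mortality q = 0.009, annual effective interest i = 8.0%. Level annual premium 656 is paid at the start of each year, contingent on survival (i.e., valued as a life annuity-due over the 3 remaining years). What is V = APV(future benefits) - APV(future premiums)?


v = 1/(1+i) = 0.925926
APV(future benefits) per unit = sum_{k=0}^{2} k_p_x * q * v^(k+1) = 0.022996
APV(future benefits) = 74604 * 0.022996 = 1715.6239
Life annuity-due factor ä_{x:3} = sum_{k=0}^{2} k_p_x * v^k = 2.759569
APV(future premiums) = 656 * 2.759569 = 1810.2771
V = 1715.6239 - 1810.2771
= -94.6532


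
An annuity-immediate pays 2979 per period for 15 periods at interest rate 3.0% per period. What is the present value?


PV = PMT * (1 - (1+i)^(-n)) / i
= 2979 * (1 - (1+0.03)^(-15)) / 0.03
= 2979 * (1 - 0.641862) / 0.03
= 2979 * 11.937935
= 35563.1086


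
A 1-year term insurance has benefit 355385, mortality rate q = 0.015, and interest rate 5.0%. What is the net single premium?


NSP = benefit * q * v
v = 1/(1+i) = 0.952381
NSP = 355385 * 0.015 * 0.952381
= 5076.9286


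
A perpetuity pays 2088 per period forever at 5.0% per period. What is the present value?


PV = PMT / i
= 2088 / 0.05
= 41760.0


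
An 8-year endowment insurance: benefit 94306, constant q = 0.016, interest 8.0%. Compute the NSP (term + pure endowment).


Term component = 8253.8869
Pure endowment = 8_p_x * v^8 * benefit = 0.878943 * 0.540269 * 94306 = 44782.6788
NSP = 53036.5656


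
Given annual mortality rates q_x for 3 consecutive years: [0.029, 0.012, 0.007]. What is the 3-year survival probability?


p_k = 1 - q_k for each year
Survival = product of (1 - q_k)
= 0.971 * 0.988 * 0.993
= 0.9526


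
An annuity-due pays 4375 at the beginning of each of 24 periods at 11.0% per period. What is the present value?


PV_due = PMT * (1-(1+i)^(-n))/i * (1+i)
PV_immediate = 36523.0975
PV_due = 36523.0975 * 1.11
= 40540.6383


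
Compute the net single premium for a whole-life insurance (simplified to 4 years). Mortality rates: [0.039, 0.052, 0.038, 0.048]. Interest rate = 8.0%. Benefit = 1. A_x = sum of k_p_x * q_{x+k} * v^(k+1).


v = 0.925926
Year 0: k_p_x=1.0, q=0.039, term=0.036111
Year 1: k_p_x=0.961, q=0.052, term=0.042843
Year 2: k_p_x=0.911028, q=0.038, term=0.027482
Year 3: k_p_x=0.876409, q=0.048, term=0.030921
A_x = 0.1374


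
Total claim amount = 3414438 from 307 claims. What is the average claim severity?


severity = total / number
= 3414438 / 307
= 11121.9479


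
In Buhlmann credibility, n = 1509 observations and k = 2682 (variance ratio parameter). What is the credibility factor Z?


Z = n / (n + k)
= 1509 / (1509 + 2682)
= 1509 / 4191
= 0.3601


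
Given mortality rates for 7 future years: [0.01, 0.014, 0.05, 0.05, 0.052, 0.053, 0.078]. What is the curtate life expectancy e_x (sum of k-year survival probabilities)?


e_x = sum_{k=1}^{n} k_p_x
k_p_x values:
  1_p_x = 0.99
  2_p_x = 0.97614
  3_p_x = 0.927333
  4_p_x = 0.880966
  5_p_x = 0.835156
  6_p_x = 0.790893
  7_p_x = 0.729203
e_x = 6.1297


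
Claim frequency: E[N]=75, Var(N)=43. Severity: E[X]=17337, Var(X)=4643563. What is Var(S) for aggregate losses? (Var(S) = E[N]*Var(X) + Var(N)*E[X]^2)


Var(S) = E[N]*Var(X) + Var(N)*E[X]^2
= 75*4643563 + 43*17337^2
= 348267225 + 12924577467
= 1.3273e+10


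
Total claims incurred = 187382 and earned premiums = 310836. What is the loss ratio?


Loss ratio = claims / premiums
= 187382 / 310836
= 0.6028


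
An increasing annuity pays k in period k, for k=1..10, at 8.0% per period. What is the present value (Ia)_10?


(Ia)_n = sum_{k=1}^{n} k * v^k, v = 1/(1+i)
v = 0.925926
Sum computed term by term:
(Ia)_10 = 32.6869


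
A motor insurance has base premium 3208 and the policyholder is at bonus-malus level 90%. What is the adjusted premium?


adjusted = base * BM_level / 100
= 3208 * 90 / 100
= 3208 * 0.9
= 2887.2


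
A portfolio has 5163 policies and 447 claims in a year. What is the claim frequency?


frequency = claims / policies
= 447 / 5163
= 0.0866


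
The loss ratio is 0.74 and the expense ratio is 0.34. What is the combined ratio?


Combined ratio = loss ratio + expense ratio
= 0.74 + 0.34
= 1.08


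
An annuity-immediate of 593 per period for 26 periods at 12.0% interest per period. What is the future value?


FV = PMT * ((1+i)^n - 1) / i
= 593 * ((1.12)^26 - 1) / 0.12
= 593 * (19.040072 - 1) / 0.12
= 89148.0231


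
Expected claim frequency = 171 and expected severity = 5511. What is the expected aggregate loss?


E[S] = E[N] * E[X]
= 171 * 5511
= 942381


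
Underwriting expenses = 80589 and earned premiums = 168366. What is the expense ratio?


Expense ratio = expenses / premiums
= 80589 / 168366
= 0.4787


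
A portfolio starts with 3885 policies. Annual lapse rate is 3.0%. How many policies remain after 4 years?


remaining = initial * (1 - lapse)^years
= 3885 * (1 - 0.03)^4
= 3885 * 0.885293
= 3439.3626


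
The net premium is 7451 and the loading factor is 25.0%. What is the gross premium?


Gross = net * (1 + loading)
= 7451 * (1 + 0.25)
= 7451 * 1.25
= 9313.75


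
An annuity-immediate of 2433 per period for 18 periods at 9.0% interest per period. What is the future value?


FV = PMT * ((1+i)^n - 1) / i
= 2433 * ((1.09)^18 - 1) / 0.09
= 2433 * (4.71712 - 1) / 0.09
= 100486.1553


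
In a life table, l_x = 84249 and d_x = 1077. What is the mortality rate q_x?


q_x = d_x / l_x
= 1077 / 84249
= 0.0128


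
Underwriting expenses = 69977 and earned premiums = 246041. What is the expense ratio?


Expense ratio = expenses / premiums
= 69977 / 246041
= 0.2844


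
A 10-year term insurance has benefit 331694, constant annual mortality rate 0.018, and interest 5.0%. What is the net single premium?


NSP = benefit * sum_{k=0}^{n-1} k_p_x * q * v^(k+1)
With constant q=0.018, v=0.952381
Sum = 0.129191
NSP = 331694 * 0.129191
= 42852.0361


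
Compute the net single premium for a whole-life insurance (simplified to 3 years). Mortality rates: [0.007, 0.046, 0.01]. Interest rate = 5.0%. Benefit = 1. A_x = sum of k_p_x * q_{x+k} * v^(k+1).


v = 0.952381
Year 0: k_p_x=1.0, q=0.007, term=0.006667
Year 1: k_p_x=0.993, q=0.046, term=0.041431
Year 2: k_p_x=0.947322, q=0.01, term=0.008183
A_x = 0.0563


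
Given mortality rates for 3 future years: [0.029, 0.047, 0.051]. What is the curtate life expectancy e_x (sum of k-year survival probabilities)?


e_x = sum_{k=1}^{n} k_p_x
k_p_x values:
  1_p_x = 0.971
  2_p_x = 0.925363
  3_p_x = 0.878169
e_x = 2.7745


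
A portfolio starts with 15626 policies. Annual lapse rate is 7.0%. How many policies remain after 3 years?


remaining = initial * (1 - lapse)^years
= 15626 * (1 - 0.07)^3
= 15626 * 0.804357
= 12568.8825


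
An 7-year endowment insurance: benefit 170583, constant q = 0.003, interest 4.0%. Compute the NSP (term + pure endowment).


Term component = 3045.4725
Pure endowment = 7_p_x * v^7 * benefit = 0.979188 * 0.759918 * 170583 = 126931.2278
NSP = 129976.7003


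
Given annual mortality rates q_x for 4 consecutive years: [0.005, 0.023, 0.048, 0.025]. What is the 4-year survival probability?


p_k = 1 - q_k for each year
Survival = product of (1 - q_k)
= 0.995 * 0.977 * 0.952 * 0.975
= 0.9023


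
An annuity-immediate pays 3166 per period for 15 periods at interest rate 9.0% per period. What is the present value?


PV = PMT * (1 - (1+i)^(-n)) / i
= 3166 * (1 - (1+0.09)^(-15)) / 0.09
= 3166 * (1 - 0.274538) / 0.09
= 3166 * 8.060688
= 25520.1396


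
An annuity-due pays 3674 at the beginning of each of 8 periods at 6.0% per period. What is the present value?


PV_due = PMT * (1-(1+i)^(-n))/i * (1+i)
PV_immediate = 22814.7825
PV_due = 22814.7825 * 1.06
= 24183.6694


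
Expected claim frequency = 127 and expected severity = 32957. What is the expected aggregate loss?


E[S] = E[N] * E[X]
= 127 * 32957
= 4.1855e+06


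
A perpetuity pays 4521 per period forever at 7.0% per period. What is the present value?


PV = PMT / i
= 4521 / 0.07
= 64585.7143


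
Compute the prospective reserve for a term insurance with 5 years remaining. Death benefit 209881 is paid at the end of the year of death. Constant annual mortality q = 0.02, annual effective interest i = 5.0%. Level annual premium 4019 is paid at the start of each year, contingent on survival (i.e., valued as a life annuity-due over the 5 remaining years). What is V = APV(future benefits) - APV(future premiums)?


v = 1/(1+i) = 0.952381
APV(future benefits) per unit = sum_{k=0}^{4} k_p_x * q * v^(k+1) = 0.083358
APV(future benefits) = 209881 * 0.083358 = 17495.3445
Life annuity-due factor ä_{x:5} = sum_{k=0}^{4} k_p_x * v^k = 4.376316
APV(future premiums) = 4019 * 4.376316 = 17588.4142
V = 17495.3445 - 17588.4142
= -93.0697


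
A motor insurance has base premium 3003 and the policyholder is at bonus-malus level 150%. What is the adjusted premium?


adjusted = base * BM_level / 100
= 3003 * 150 / 100
= 3003 * 1.5
= 4504.5


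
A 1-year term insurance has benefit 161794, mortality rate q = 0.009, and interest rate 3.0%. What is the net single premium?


NSP = benefit * q * v
v = 1/(1+i) = 0.970874
NSP = 161794 * 0.009 * 0.970874
= 1413.734


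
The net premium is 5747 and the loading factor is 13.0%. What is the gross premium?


Gross = net * (1 + loading)
= 5747 * (1 + 0.13)
= 5747 * 1.13
= 6494.11


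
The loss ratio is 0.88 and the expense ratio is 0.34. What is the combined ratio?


Combined ratio = loss ratio + expense ratio
= 0.88 + 0.34
= 1.22


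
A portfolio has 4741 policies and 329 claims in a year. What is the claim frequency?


frequency = claims / policies
= 329 / 4741
= 0.0694


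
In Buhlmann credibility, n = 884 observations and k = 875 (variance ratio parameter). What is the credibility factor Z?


Z = n / (n + k)
= 884 / (884 + 875)
= 884 / 1759
= 0.5026


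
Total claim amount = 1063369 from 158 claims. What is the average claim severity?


severity = total / number
= 1063369 / 158
= 6730.1835


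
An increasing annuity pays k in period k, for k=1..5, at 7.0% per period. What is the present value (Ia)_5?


(Ia)_n = sum_{k=1}^{n} k * v^k, v = 1/(1+i)
v = 0.934579
Sum computed term by term:
(Ia)_5 = 11.7469


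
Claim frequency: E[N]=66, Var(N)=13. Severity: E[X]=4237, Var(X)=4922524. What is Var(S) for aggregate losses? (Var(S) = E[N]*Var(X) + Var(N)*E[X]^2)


Var(S) = E[N]*Var(X) + Var(N)*E[X]^2
= 66*4922524 + 13*4237^2
= 324886584 + 233378197
= 5.5826e+08


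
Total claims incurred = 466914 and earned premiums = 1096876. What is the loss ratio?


Loss ratio = claims / premiums
= 466914 / 1096876
= 0.4257


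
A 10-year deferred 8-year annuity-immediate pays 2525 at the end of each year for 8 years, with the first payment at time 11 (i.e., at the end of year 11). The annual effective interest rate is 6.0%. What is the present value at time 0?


PV at time 10 of the 8-year annuity-immediate:
a_n = 2525 * (1-(1+0.06)^(-8))/0.06 = 15679.7294
Discount back 10 years to time 0:
PV = 15679.7294 * (1+0.06)^(-10)
= 15679.7294 * 0.558395
= 8755.479


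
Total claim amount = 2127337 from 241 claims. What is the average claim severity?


severity = total / number
= 2127337 / 241
= 8827.1245


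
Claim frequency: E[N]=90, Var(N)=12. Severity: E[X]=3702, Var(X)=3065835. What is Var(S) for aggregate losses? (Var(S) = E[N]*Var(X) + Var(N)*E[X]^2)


Var(S) = E[N]*Var(X) + Var(N)*E[X]^2
= 90*3065835 + 12*3702^2
= 275925150 + 164457648
= 4.4038e+08


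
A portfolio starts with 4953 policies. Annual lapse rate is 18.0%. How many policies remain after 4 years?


remaining = initial * (1 - lapse)^years
= 4953 * (1 - 0.18)^4
= 4953 * 0.452122
= 2239.3591


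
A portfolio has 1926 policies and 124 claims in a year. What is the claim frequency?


frequency = claims / policies
= 124 / 1926
= 0.0644


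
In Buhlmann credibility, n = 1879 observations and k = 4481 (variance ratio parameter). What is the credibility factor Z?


Z = n / (n + k)
= 1879 / (1879 + 4481)
= 1879 / 6360
= 0.2954


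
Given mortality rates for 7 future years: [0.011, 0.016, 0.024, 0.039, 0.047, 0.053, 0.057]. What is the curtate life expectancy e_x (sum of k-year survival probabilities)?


e_x = sum_{k=1}^{n} k_p_x
k_p_x values:
  1_p_x = 0.989
  2_p_x = 0.973176
  3_p_x = 0.94982
  4_p_x = 0.912777
  5_p_x = 0.869876
  6_p_x = 0.823773
  7_p_x = 0.776818
e_x = 6.2952


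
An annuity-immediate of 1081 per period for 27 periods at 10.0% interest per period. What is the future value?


FV = PMT * ((1+i)^n - 1) / i
= 1081 * ((1.1)^27 - 1) / 0.1
= 1081 * (13.109994 - 1) / 0.1
= 130909.0372


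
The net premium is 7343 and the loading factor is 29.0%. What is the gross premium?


Gross = net * (1 + loading)
= 7343 * (1 + 0.29)
= 7343 * 1.29
= 9472.47


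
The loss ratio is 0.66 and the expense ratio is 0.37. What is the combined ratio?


Combined ratio = loss ratio + expense ratio
= 0.66 + 0.37
= 1.03


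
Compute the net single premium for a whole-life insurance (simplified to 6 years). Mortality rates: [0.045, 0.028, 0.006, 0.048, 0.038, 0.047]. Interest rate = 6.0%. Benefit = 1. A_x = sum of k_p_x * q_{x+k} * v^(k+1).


v = 0.943396
Year 0: k_p_x=1.0, q=0.045, term=0.042453
Year 1: k_p_x=0.955, q=0.028, term=0.023799
Year 2: k_p_x=0.92826, q=0.006, term=0.004676
Year 3: k_p_x=0.92269, q=0.048, term=0.035081
Year 4: k_p_x=0.878401, q=0.038, term=0.024943
Year 5: k_p_x=0.845022, q=0.047, term=0.027998
A_x = 0.1589


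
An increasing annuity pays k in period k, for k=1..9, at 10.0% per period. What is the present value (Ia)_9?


(Ia)_n = sum_{k=1}^{n} k * v^k, v = 1/(1+i)
v = 0.909091
Sum computed term by term:
(Ia)_9 = 25.1805


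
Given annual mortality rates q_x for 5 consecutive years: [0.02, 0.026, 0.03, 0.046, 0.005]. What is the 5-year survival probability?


p_k = 1 - q_k for each year
Survival = product of (1 - q_k)
= 0.98 * 0.974 * 0.97 * 0.954 * 0.995
= 0.8789


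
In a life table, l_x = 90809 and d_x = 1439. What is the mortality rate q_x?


q_x = d_x / l_x
= 1439 / 90809
= 0.0158


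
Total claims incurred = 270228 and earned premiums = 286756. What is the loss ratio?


Loss ratio = claims / premiums
= 270228 / 286756
= 0.9424


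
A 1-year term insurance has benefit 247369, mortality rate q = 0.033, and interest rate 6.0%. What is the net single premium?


NSP = benefit * q * v
v = 1/(1+i) = 0.943396
NSP = 247369 * 0.033 * 0.943396
= 7701.1104


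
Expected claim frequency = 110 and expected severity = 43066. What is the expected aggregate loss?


E[S] = E[N] * E[X]
= 110 * 43066
= 4.7373e+06


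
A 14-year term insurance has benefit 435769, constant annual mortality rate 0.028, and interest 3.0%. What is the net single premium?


NSP = benefit * sum_{k=0}^{n-1} k_p_x * q * v^(k+1)
With constant q=0.028, v=0.970874
Sum = 0.268303
NSP = 435769 * 0.268303
= 116918.3091


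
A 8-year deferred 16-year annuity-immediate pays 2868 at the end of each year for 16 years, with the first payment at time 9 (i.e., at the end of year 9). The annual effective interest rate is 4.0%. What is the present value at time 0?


PV at time 8 of the 16-year annuity-immediate:
a_n = 2868 * (1-(1+0.04)^(-16))/0.04 = 33418.7838
Discount back 8 years to time 0:
PV = 33418.7838 * (1+0.04)^(-8)
= 33418.7838 * 0.73069
= 24418.778


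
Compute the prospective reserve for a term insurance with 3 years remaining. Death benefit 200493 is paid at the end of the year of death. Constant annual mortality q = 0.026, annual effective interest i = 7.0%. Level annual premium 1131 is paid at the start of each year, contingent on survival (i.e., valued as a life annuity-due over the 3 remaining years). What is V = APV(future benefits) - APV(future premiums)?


v = 1/(1+i) = 0.934579
APV(future benefits) per unit = sum_{k=0}^{2} k_p_x * q * v^(k+1) = 0.066552
APV(future benefits) = 200493 * 0.066552 = 13343.3074
Life annuity-due factor ä_{x:3} = sum_{k=0}^{2} k_p_x * v^k = 2.738891
APV(future premiums) = 1131 * 2.738891 = 3097.6854
V = 13343.3074 - 3097.6854
= 10245.622


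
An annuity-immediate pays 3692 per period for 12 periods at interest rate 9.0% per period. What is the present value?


PV = PMT * (1 - (1+i)^(-n)) / i
= 3692 * (1 - (1+0.09)^(-12)) / 0.09
= 3692 * (1 - 0.355535) / 0.09
= 3692 * 7.160725
= 26437.3977


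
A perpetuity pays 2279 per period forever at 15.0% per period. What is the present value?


PV = PMT / i
= 2279 / 0.15
= 15193.3333


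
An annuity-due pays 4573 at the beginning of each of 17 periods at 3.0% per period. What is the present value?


PV_due = PMT * (1-(1+i)^(-n))/i * (1+i)
PV_immediate = 60208.6598
PV_due = 60208.6598 * 1.03
= 62014.9196


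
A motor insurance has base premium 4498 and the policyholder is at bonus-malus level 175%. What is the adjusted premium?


adjusted = base * BM_level / 100
= 4498 * 175 / 100
= 4498 * 1.75
= 7871.5
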